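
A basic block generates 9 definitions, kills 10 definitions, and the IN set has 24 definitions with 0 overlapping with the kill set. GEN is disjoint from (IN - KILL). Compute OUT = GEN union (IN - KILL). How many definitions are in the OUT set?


IN - KILL: 24 - 0 = 24 surviving definitions
OUT = GEN + surviving = 9 + 24 = 33

33


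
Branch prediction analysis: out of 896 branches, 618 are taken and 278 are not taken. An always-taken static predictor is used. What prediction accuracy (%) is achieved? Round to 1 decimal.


Predictor: always-taken
Correct predictions = 618
Accuracy = 618 / 896 * 100 = 69.0%

69.0


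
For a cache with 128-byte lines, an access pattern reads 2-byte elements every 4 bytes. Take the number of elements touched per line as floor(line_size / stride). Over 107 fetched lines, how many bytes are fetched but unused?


Elements per line = floor(128 / 4) = 32
Bytes used per line = 32 * 2 = 64
Wasted per line = 128 - 64 = 64
Total wasted = 64 * 107 = 6848

6848


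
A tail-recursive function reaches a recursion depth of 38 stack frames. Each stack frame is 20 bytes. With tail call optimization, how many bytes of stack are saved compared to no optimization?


Without TCO: 38 * 20 = 760 bytes
With TCO: reuse 1 frame = 20 bytes
Savings = 760 - 20 = 740

740


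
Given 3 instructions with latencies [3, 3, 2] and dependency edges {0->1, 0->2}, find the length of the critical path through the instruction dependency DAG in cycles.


Compute longest path through dependency graph: dist(Ik) = max over predecessors of dist + latency(Ik).
dist(I0) = latency 3 = 3
dist(I1) = dist(I0) + 3 = 3 + 3 = 6
dist(I2) = dist(I0) + 2 = 3 + 2 = 5
Critical path = max dist = 6

6


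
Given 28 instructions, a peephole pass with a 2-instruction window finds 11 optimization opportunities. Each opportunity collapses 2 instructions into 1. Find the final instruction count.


Each match removes 1 instructions.
Total removed = 11 * 1 = 11
Remaining = 28 - 11 = 17

17


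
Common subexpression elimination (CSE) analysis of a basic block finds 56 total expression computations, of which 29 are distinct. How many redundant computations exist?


CSE count = total expressions - unique expressions
= 56 - 29 = 27

27


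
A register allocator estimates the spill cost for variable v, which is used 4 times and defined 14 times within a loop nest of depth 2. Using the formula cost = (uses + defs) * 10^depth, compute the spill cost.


uses + defs = 4 + 14 = 18
10^2 = 100
Spill cost = 18 * 100 = 1800

1800


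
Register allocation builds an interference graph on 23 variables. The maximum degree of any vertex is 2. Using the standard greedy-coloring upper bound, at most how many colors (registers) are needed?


Greedy coloring never needs more than (max_degree + 1) colors: when coloring a vertex, at most max_degree neighbors are already colored.
Upper bound = 2 + 1 = 3

3


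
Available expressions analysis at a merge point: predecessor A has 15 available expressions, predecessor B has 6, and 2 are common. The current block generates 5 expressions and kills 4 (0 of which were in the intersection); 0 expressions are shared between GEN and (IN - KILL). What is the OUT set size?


IN = intersection of predecessors = 2
IN - KILL = 2 - 0 = 2
|OUT| = |GEN| + |IN - KILL| - |GEN ∩ (IN - KILL)| = 5 + 2 - 0 = 7

7


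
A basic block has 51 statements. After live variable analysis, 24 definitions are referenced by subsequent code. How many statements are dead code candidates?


Dead code = total statements - live definitions
= 51 - 24 = 27

27


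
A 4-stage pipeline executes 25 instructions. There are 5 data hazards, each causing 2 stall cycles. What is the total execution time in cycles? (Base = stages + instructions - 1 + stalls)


Base cycles = 4 + 25 - 1 = 28
Total stalls = 5 * 2 = 10
Total = 28 + 10 = 38

38


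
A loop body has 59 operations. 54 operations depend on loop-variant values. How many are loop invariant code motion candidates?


Invariant candidates = total - loop-dependent
= 59 - 54 = 5

5


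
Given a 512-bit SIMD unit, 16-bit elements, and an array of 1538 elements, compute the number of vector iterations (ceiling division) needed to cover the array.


Width = 512 / 16 = 32 elements per vector op
Iterations = ceil(1538 / 32) = 49

49


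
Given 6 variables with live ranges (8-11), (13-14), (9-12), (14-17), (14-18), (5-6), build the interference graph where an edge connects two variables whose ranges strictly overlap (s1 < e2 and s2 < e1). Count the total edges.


Check all pairs for overlapping intervals.
Two intervals (s1,e1) and (s2,e2) overlap if s1 < e2 and s2 < e1.
v0 (8-11) vs v1..v5: overlaps v2 -> 1
v1 (13-14) vs v2..v5: overlaps none -> 0
v2 (9-12) vs v3..v5: overlaps none -> 0
v3 (14-17) vs v4..v5: overlaps v4 -> 1
v4 (14-18) vs v5: overlaps none -> 0
Total overlapping pairs = 1 + 0 + 0 + 1 + 0 = 2

2


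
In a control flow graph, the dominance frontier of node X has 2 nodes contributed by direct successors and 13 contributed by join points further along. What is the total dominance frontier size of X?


DF(X) = direct successor contributions + join point contributions
= 2 + 13 = 15

15


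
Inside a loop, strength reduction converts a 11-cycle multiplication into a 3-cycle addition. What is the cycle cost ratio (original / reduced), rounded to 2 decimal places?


Ratio = mult_cost / add_cost = 11 / 3 = 3.67

3.67


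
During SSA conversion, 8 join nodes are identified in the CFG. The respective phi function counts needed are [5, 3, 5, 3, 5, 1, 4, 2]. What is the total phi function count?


Total phi functions = sum of phi functions at each join node
= 5 + 3 + 5 + 3 + 5 + 1 + 4 + 2 = 28

28


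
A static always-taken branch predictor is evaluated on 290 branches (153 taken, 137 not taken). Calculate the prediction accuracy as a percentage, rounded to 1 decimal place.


Predictor: always-taken
Correct predictions = 153
Accuracy = 153 / 290 * 100 = 52.8%

52.8


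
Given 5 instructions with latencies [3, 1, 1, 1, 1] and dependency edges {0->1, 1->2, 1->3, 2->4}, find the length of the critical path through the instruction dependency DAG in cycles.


Compute longest path through dependency graph: dist(Ik) = max over predecessors of dist + latency(Ik).
dist(I0) = latency 3 = 3
dist(I1) = dist(I0) + 1 = 3 + 1 = 4
dist(I2) = dist(I1) + 1 = 4 + 1 = 5
dist(I3) = dist(I1) + 1 = 4 + 1 = 5
dist(I4) = dist(I2) + 1 = 5 + 1 = 6
Critical path = max dist = 6

6


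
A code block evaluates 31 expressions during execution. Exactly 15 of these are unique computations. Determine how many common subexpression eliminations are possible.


CSE count = total expressions - unique expressions
= 31 - 15 = 16

16


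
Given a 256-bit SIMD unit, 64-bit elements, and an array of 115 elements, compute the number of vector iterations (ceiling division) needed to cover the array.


Width = 256 / 64 = 4 elements per vector op
Iterations = ceil(115 / 4) = 29

29


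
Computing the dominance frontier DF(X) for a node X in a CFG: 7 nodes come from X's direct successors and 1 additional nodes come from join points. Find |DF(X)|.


DF(X) = direct successor contributions + join point contributions
= 7 + 1 = 8

8


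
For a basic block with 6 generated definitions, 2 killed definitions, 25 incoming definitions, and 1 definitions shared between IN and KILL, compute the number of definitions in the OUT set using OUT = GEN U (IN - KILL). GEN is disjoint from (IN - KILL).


IN - KILL: 25 - 1 = 24 surviving definitions
OUT = GEN + surviving = 6 + 24 = 30

30


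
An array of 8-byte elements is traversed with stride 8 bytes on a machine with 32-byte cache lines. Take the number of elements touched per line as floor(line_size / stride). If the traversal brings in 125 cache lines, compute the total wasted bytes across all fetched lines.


Elements per line = floor(32 / 8) = 4
Bytes used per line = 4 * 8 = 32
Wasted per line = 32 - 32 = 0
Total wasted = 0 * 125 = 0

0


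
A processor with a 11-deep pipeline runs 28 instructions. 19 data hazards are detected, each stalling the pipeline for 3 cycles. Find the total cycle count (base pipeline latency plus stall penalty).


Base cycles = 11 + 28 - 1 = 38
Total stalls = 19 * 3 = 57
Total = 38 + 57 = 95

95


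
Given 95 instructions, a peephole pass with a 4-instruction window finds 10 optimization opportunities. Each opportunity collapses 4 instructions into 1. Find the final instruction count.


Each match removes 3 instructions.
Total removed = 10 * 3 = 30
Remaining = 95 - 30 = 65

65


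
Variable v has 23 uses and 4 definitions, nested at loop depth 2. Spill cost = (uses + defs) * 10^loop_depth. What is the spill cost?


uses + defs = 23 + 4 = 27
10^2 = 100
Spill cost = 27 * 100 = 2700

2700


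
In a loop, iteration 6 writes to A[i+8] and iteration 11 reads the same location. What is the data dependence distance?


Distance = read iteration - write iteration
= 11 - 6 = 5

5


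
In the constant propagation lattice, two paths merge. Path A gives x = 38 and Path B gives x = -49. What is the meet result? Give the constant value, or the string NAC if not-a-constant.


Meet operation: if both paths give the same constant, result is that constant; if they differ, result is NAC (not-a-constant).
Path A: 38, Path B: -49 -> differ
Result: not-a-constant -> NAC

NAC


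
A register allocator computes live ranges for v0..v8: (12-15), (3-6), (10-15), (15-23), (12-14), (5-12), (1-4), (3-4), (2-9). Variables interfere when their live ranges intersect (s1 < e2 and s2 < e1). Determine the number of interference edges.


Check all pairs for overlapping intervals.
Two intervals (s1,e1) and (s2,e2) overlap if s1 < e2 and s2 < e1.
v0 (12-15) vs v1..v8: overlaps v2, v4 -> 2
v1 (3-6) vs v2..v8: overlaps v5, v6, v7, v8 -> 4
v2 (10-15) vs v3..v8: overlaps v4, v5 -> 2
v3 (15-23) vs v4..v8: overlaps none -> 0
v4 (12-14) vs v5..v8: overlaps none -> 0
v5 (5-12) vs v6..v8: overlaps v8 -> 1
v6 (1-4) vs v7..v8: overlaps v7, v8 -> 2
v7 (3-4) vs v8: overlaps v8 -> 1
Total overlapping pairs = 2 + 4 + 2 + 0 + 0 + 1 + 2 + 1 = 12

12


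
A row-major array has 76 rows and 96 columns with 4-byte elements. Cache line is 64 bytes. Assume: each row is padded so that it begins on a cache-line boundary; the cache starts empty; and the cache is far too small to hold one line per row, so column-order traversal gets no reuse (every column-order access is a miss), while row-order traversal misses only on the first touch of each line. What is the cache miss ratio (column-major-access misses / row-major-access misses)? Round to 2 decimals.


Each row occupies 96 * 4 = 384 bytes and starts on a line boundary, so it spans ceil(384 / 64) = 6 cache lines.
Row-major traversal misses (one per line touched): 76 * ceil(96 * 4 / 64) = 456
Column-major traversal misses (no reuse, every access misses): 76 * 96 = 7296
Ratio = 7296 / 456 = 16.0

16.0


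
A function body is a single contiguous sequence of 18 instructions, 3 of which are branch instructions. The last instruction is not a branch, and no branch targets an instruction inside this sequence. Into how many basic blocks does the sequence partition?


With no in-sequence branch targets, the leaders are the first instruction plus the instruction after each branch.
Number of basic blocks = branches + 1
= 3 + 1 = 4

4


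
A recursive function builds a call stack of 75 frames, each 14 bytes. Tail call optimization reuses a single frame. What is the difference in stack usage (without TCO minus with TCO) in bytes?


Without TCO: 75 * 14 = 1050 bytes
With TCO: reuse 1 frame = 14 bytes
Savings = 1050 - 14 = 1036

1036


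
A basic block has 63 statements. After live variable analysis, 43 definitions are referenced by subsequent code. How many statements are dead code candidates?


Dead code = total statements - live definitions
= 63 - 43 = 20

20


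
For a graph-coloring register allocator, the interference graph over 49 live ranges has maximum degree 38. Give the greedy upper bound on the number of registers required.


Greedy coloring never needs more than (max_degree + 1) colors: when coloring a vertex, at most max_degree neighbors are already colored.
Upper bound = 38 + 1 = 39

39


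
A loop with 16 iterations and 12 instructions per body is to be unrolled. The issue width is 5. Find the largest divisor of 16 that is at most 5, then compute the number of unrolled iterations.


Largest divisor of 16 <= 5 is 4
New iterations = 16 / 4 = 4

4


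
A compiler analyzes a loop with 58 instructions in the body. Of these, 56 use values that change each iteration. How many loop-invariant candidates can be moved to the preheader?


Invariant candidates = total - loop-dependent
= 58 - 56 = 2

2


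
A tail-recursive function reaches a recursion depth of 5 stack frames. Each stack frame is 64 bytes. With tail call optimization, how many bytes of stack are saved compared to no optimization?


Without TCO: 5 * 64 = 320 bytes
With TCO: reuse 1 frame = 64 bytes
Savings = 320 - 64 = 256

256


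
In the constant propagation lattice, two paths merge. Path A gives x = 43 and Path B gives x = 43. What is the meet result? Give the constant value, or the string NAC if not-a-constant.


Meet operation: if both paths give the same constant, result is that constant; if they differ, result is NAC (not-a-constant).
Path A: 43, Path B: 43 -> equal
Result: constant -> 43

43


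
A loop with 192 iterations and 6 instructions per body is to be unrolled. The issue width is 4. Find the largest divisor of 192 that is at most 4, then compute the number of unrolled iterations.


Largest divisor of 192 <= 4 is 4
New iterations = 192 / 4 = 48

48


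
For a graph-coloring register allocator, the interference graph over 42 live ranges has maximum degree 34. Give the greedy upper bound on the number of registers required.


Greedy coloring never needs more than (max_degree + 1) colors: when coloring a vertex, at most max_degree neighbors are already colored.
Upper bound = 34 + 1 = 35

35


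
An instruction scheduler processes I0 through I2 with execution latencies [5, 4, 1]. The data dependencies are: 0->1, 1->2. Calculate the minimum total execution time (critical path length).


Compute longest path through dependency graph: dist(Ik) = max over predecessors of dist + latency(Ik).
dist(I0) = latency 5 = 5
dist(I1) = dist(I0) + 4 = 5 + 4 = 9
dist(I2) = dist(I1) + 1 = 9 + 1 = 10
Critical path = max dist = 10

10


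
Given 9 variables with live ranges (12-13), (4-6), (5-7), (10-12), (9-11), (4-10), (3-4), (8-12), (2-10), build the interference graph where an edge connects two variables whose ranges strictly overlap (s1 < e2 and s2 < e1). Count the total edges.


Check all pairs for overlapping intervals.
Two intervals (s1,e1) and (s2,e2) overlap if s1 < e2 and s2 < e1.
v0 (12-13) vs v1..v8: overlaps none -> 0
v1 (4-6) vs v2..v8: overlaps v2, v5, v8 -> 3
v2 (5-7) vs v3..v8: overlaps v5, v8 -> 2
v3 (10-12) vs v4..v8: overlaps v4, v7 -> 2
v4 (9-11) vs v5..v8: overlaps v5, v7, v8 -> 3
v5 (4-10) vs v6..v8: overlaps v7, v8 -> 2
v6 (3-4) vs v7..v8: overlaps v8 -> 1
v7 (8-12) vs v8: overlaps v8 -> 1
Total overlapping pairs = 0 + 3 + 2 + 2 + 3 + 2 + 1 + 1 = 14

14


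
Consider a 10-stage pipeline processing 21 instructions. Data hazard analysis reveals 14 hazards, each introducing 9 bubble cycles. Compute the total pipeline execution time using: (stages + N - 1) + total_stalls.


Base cycles = 10 + 21 - 1 = 30
Total stalls = 14 * 9 = 126
Total = 30 + 126 = 156

156


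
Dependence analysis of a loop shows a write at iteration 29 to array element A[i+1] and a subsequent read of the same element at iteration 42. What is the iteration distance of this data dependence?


Distance = read iteration - write iteration
= 42 - 29 = 13

13


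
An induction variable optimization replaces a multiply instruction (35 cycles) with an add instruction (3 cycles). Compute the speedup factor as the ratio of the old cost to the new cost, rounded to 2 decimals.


Ratio = mult_cost / add_cost = 35 / 3 = 11.67

11.67


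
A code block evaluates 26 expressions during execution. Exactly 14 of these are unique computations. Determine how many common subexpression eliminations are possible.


CSE count = total expressions - unique expressions
= 26 - 14 = 12

12


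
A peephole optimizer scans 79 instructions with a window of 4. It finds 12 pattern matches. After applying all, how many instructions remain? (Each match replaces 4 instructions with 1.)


Each match removes 3 instructions.
Total removed = 12 * 3 = 36
Remaining = 79 - 36 = 43

43


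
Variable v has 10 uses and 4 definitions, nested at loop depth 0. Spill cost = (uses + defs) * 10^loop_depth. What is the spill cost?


uses + defs = 10 + 4 = 14
10^0 = 1
Spill cost = 14 * 1 = 14

14


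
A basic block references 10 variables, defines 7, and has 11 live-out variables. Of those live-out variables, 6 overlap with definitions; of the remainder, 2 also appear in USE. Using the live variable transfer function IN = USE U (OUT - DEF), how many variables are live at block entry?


OUT - DEF: 11 - 6 = 5
|IN| = |USE| + |OUT - DEF| - |USE ∩ (OUT - DEF)| = 10 + 5 - 2 = 13

13


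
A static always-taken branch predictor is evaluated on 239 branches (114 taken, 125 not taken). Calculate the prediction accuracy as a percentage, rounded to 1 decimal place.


Predictor: always-taken
Correct predictions = 114
Accuracy = 114 / 239 * 100 = 47.7%

47.7


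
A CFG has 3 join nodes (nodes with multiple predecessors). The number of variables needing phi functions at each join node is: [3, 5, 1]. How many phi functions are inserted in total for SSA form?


Total phi functions = sum of phi functions at each join node
= 3 + 5 + 1 = 9

9


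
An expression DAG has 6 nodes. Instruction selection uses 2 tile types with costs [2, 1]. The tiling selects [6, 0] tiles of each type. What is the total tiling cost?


Total cost = sum(count_i * cost_i)
= 6*2 + 0*1
= 12

12


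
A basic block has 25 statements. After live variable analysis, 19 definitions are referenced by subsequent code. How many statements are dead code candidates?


Dead code = total statements - live definitions
= 25 - 19 = 6

6


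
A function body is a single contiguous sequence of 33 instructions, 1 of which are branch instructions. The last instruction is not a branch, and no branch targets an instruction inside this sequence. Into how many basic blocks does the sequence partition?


With no in-sequence branch targets, the leaders are the first instruction plus the instruction after each branch.
Number of basic blocks = branches + 1
= 1 + 1 = 2

2


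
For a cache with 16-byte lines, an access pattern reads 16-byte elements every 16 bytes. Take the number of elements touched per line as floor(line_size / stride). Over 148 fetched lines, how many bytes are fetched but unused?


Elements per line = floor(16 / 16) = 1
Bytes used per line = 1 * 16 = 16
Wasted per line = 16 - 16 = 0
Total wasted = 0 * 148 = 0

0


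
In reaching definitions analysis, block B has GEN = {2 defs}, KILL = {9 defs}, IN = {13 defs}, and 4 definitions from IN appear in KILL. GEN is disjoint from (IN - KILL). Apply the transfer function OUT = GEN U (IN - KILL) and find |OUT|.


IN - KILL: 13 - 4 = 9 surviving definitions
OUT = GEN + surviving = 2 + 9 = 11

11


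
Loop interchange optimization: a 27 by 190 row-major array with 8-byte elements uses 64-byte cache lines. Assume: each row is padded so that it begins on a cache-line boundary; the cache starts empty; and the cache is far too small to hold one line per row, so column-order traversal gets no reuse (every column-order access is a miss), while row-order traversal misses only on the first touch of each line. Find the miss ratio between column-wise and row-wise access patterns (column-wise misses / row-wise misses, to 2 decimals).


Each row occupies 190 * 8 = 1520 bytes and starts on a line boundary, so it spans ceil(1520 / 64) = 24 cache lines.
Row-major traversal misses (one per line touched): 27 * ceil(190 * 8 / 64) = 648
Column-major traversal misses (no reuse, every access misses): 27 * 190 = 5130
Ratio = 5130 / 648 = 7.92

7.92


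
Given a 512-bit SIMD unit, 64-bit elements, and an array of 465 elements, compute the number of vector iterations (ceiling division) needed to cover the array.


Width = 512 / 64 = 8 elements per vector op
Iterations = ceil(465 / 8) = 59

59


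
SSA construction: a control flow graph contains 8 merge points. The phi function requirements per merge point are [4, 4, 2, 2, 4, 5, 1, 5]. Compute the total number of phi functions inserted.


Total phi functions = sum of phi functions at each join node
= 4 + 4 + 2 + 2 + 4 + 5 + 1 + 5 = 27

27


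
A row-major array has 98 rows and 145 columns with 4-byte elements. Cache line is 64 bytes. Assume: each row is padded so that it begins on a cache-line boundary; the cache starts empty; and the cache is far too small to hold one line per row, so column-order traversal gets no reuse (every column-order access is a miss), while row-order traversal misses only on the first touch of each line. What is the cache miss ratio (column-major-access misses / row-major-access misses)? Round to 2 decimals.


Each row occupies 145 * 4 = 580 bytes and starts on a line boundary, so it spans ceil(580 / 64) = 10 cache lines.
Row-major traversal misses (one per line touched): 98 * ceil(145 * 4 / 64) = 980
Column-major traversal misses (no reuse, every access misses): 98 * 145 = 14210
Ratio = 14210 / 980 = 14.5

14.5


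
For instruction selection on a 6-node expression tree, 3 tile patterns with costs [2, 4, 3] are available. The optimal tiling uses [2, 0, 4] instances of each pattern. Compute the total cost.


Total cost = sum(count_i * cost_i)
= 2*2 + 0*4 + 4*3
= 16

16


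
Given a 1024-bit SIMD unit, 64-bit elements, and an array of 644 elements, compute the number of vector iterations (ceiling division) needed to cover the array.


Width = 1024 / 64 = 16 elements per vector op
Iterations = ceil(644 / 16) = 41

41


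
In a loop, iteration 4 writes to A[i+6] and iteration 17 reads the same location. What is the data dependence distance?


Distance = read iteration - write iteration
= 17 - 4 = 13

13


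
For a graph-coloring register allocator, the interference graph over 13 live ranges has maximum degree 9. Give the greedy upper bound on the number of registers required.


Greedy coloring never needs more than (max_degree + 1) colors: when coloring a vertex, at most max_degree neighbors are already colored.
Upper bound = 9 + 1 = 10

10


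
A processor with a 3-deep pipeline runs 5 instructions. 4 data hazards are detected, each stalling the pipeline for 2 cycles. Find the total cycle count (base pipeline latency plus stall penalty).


Base cycles = 3 + 5 - 1 = 7
Total stalls = 4 * 2 = 8
Total = 7 + 8 = 15

15


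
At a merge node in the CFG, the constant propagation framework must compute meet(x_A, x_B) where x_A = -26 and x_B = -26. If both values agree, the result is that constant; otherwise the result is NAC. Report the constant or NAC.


Meet operation: if both paths give the same constant, result is that constant; if they differ, result is NAC (not-a-constant).
Path A: -26, Path B: -26 -> equal
Result: constant -> -26

-26


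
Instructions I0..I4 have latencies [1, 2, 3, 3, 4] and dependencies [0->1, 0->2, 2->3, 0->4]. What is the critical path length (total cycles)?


Compute longest path through dependency graph: dist(Ik) = max over predecessors of dist + latency(Ik).
dist(I0) = latency 1 = 1
dist(I1) = dist(I0) + 2 = 1 + 2 = 3
dist(I2) = dist(I0) + 3 = 1 + 3 = 4
dist(I3) = dist(I2) + 3 = 4 + 3 = 7
dist(I4) = dist(I0) + 4 = 1 + 4 = 5
Critical path = max dist = 7

7


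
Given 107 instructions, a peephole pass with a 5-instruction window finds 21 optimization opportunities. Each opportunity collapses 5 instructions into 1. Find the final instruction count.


Each match removes 4 instructions.
Total removed = 21 * 4 = 84
Remaining = 107 - 84 = 23

23


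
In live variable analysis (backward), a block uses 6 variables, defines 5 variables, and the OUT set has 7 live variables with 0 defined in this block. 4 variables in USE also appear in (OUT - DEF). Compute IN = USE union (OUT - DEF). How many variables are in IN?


OUT - DEF: 7 - 0 = 7
|IN| = |USE| + |OUT - DEF| - |USE ∩ (OUT - DEF)| = 6 + 7 - 4 = 9

9


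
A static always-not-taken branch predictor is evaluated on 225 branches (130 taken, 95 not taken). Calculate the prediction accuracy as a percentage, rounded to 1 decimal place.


Predictor: always-not-taken
Correct predictions = 95
Accuracy = 95 / 225 * 100 = 42.2%

42.2


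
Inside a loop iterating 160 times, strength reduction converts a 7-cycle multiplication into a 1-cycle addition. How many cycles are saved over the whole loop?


Per-iteration saving = 7 - 1 = 6
Total saved = 160 * 6 = 960

960


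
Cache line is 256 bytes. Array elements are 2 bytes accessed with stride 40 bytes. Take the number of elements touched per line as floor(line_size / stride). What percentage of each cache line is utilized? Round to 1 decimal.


Elements per cache line = floor(256 / 40) = 6
Bytes used = 6 * 2 = 12
Utilization = 12 / 256 * 100 = 4.7%

4.7


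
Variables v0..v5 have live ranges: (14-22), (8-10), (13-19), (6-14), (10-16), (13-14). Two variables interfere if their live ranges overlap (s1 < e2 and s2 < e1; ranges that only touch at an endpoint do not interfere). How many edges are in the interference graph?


Check all pairs for overlapping intervals.
Two intervals (s1,e1) and (s2,e2) overlap if s1 < e2 and s2 < e1.
v0 (14-22) vs v1..v5: overlaps v2, v4 -> 2
v1 (8-10) vs v2..v5: overlaps v3 -> 1
v2 (13-19) vs v3..v5: overlaps v3, v4, v5 -> 3
v3 (6-14) vs v4..v5: overlaps v4, v5 -> 2
v4 (10-16) vs v5: overlaps v5 -> 1
Total overlapping pairs = 2 + 1 + 3 + 2 + 1 = 9

9


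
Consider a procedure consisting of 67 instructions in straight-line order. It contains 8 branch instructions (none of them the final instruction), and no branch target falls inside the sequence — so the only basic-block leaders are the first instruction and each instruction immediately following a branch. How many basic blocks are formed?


With no in-sequence branch targets, the leaders are the first instruction plus the instruction after each branch.
Number of basic blocks = branches + 1
= 8 + 1 = 9

9


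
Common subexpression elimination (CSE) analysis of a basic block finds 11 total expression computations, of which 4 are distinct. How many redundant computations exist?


CSE count = total expressions - unique expressions
= 11 - 4 = 7

7


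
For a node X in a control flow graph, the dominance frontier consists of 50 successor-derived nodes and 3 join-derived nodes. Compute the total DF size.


DF(X) = direct successor contributions + join point contributions
= 50 + 3 = 53

53


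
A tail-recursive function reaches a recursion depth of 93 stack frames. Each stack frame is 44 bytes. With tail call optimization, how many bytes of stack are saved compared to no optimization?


Without TCO: 93 * 44 = 4092 bytes
With TCO: reuse 1 frame = 44 bytes
Savings = 4092 - 44 = 4048

4048


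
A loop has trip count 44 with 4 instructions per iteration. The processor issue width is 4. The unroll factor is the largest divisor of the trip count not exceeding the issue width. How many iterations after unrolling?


Largest divisor of 44 <= 4 is 4
New iterations = 44 / 4 = 11

11


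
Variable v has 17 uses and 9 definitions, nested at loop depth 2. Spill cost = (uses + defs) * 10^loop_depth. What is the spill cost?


uses + defs = 17 + 9 = 26
10^2 = 100
Spill cost = 26 * 100 = 2600

2600


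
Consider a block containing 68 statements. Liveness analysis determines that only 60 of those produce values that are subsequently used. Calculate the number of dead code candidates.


Dead code = total statements - live definitions
= 68 - 60 = 8

8


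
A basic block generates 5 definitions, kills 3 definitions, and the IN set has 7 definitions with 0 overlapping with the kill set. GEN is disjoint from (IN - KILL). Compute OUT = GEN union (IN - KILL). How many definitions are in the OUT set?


IN - KILL: 7 - 0 = 7 surviving definitions
OUT = GEN + surviving = 5 + 7 = 12

12


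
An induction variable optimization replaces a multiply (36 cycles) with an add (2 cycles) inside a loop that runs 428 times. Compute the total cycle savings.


Per-iteration saving = 36 - 2 = 34
Total saved = 428 * 34 = 14552

14552


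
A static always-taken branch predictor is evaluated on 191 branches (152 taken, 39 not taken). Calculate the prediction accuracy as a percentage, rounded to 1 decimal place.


Predictor: always-taken
Correct predictions = 152
Accuracy = 152 / 191 * 100 = 79.6%

79.6


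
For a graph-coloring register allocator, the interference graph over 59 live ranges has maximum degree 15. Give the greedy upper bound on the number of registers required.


Greedy coloring never needs more than (max_degree + 1) colors: when coloring a vertex, at most max_degree neighbors are already colored.
Upper bound = 15 + 1 = 16

16


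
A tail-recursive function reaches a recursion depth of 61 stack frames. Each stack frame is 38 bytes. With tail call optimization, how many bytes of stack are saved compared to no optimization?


Without TCO: 61 * 38 = 2318 bytes
With TCO: reuse 1 frame = 38 bytes
Savings = 2318 - 38 = 2280

2280


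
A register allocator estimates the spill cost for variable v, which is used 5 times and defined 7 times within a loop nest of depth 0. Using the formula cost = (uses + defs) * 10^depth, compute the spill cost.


uses + defs = 5 + 7 = 12
10^0 = 1
Spill cost = 12 * 1 = 12

12


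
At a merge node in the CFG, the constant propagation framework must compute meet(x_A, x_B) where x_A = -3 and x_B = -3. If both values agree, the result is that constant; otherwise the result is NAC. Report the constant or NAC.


Meet operation: if both paths give the same constant, result is that constant; if they differ, result is NAC (not-a-constant).
Path A: -3, Path B: -3 -> equal
Result: constant -> -3

-3


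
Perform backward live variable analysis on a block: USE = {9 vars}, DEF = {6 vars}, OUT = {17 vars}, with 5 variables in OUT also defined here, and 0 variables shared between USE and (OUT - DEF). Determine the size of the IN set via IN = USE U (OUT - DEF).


OUT - DEF: 17 - 5 = 12
|IN| = |USE| + |OUT - DEF| - |USE ∩ (OUT - DEF)| = 9 + 12 - 0 = 21

21


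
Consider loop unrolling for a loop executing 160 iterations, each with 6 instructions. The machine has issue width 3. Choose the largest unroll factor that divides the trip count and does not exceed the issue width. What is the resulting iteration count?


Largest divisor of 160 <= 3 is 2
New iterations = 160 / 2 = 80

80


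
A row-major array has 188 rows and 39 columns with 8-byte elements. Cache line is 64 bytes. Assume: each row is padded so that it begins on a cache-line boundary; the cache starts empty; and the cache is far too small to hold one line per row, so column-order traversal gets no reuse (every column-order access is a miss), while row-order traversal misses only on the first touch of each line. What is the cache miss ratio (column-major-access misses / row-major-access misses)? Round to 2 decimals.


Each row occupies 39 * 8 = 312 bytes and starts on a line boundary, so it spans ceil(312 / 64) = 5 cache lines.
Row-major traversal misses (one per line touched): 188 * ceil(39 * 8 / 64) = 940
Column-major traversal misses (no reuse, every access misses): 188 * 39 = 7332
Ratio = 7332 / 940 = 7.8

7.8


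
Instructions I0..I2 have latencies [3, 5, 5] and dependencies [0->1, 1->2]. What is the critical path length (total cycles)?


Compute longest path through dependency graph: dist(Ik) = max over predecessors of dist + latency(Ik).
dist(I0) = latency 3 = 3
dist(I1) = dist(I0) + 5 = 3 + 5 = 8
dist(I2) = dist(I1) + 5 = 8 + 5 = 13
Critical path = max dist = 13

13


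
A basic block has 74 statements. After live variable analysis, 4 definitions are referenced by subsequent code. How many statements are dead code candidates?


Dead code = total statements - live definitions
= 74 - 4 = 70

70


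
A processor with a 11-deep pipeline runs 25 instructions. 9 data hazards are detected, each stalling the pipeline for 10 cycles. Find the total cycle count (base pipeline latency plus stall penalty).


Base cycles = 11 + 25 - 1 = 35
Total stalls = 9 * 10 = 90
Total = 35 + 90 = 125

125


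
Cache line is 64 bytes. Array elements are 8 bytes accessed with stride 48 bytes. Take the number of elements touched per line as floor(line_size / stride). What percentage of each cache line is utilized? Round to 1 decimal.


Elements per cache line = floor(64 / 48) = 1
Bytes used = 1 * 8 = 8
Utilization = 8 / 64 * 100 = 12.5%

12.5


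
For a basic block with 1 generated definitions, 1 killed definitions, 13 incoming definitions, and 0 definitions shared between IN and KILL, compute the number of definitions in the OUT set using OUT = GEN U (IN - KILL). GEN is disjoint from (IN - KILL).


IN - KILL: 13 - 0 = 13 surviving definitions
OUT = GEN + surviving = 1 + 13 = 14

14


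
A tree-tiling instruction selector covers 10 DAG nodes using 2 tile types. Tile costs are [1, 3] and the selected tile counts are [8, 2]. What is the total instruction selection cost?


Total cost = sum(count_i * cost_i)
= 8*1 + 2*3
= 14

14


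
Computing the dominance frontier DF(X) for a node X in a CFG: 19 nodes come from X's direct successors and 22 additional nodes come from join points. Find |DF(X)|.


DF(X) = direct successor contributions + join point contributions
= 19 + 22 = 41

41


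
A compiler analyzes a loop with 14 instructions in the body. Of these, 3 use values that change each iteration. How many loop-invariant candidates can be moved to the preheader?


Invariant candidates = total - loop-dependent
= 14 - 3 = 11

11


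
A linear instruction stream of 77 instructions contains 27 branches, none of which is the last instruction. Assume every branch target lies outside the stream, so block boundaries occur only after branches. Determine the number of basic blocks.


With no in-sequence branch targets, the leaders are the first instruction plus the instruction after each branch.
Number of basic blocks = branches + 1
= 27 + 1 = 28

28


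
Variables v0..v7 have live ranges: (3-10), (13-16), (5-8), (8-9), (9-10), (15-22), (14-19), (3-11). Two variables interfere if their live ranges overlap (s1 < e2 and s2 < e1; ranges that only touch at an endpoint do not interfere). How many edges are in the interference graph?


Check all pairs for overlapping intervals.
Two intervals (s1,e1) and (s2,e2) overlap if s1 < e2 and s2 < e1.
v0 (3-10) vs v1..v7: overlaps v2, v3, v4, v7 -> 4
v1 (13-16) vs v2..v7: overlaps v5, v6 -> 2
v2 (5-8) vs v3..v7: overlaps v7 -> 1
v3 (8-9) vs v4..v7: overlaps v7 -> 1
v4 (9-10) vs v5..v7: overlaps v7 -> 1
v5 (15-22) vs v6..v7: overlaps v6 -> 1
v6 (14-19) vs v7: overlaps none -> 0
Total overlapping pairs = 4 + 2 + 1 + 1 + 1 + 1 + 0 = 10

10


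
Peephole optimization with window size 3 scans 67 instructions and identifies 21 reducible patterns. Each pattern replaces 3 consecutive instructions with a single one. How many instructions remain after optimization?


Each match removes 2 instructions.
Total removed = 21 * 2 = 42
Remaining = 67 - 42 = 25

25


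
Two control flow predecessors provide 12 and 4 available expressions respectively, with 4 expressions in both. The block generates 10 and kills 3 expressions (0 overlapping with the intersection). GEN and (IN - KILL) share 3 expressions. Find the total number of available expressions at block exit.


IN = intersection of predecessors = 4
IN - KILL = 4 - 0 = 4
|OUT| = |GEN| + |IN - KILL| - |GEN ∩ (IN - KILL)| = 10 + 4 - 3 = 11

11


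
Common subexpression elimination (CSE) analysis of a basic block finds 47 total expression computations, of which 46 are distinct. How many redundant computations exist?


CSE count = total expressions - unique expressions
= 47 - 46 = 1

1


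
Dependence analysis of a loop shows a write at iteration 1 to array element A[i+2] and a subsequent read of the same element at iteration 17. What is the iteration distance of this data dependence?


Distance = read iteration - write iteration
= 17 - 1 = 16

16


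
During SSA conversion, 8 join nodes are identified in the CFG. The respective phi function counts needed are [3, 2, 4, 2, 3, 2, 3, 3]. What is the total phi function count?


Total phi functions = sum of phi functions at each join node
= 3 + 2 + 4 + 2 + 3 + 2 + 3 + 3 = 22

22


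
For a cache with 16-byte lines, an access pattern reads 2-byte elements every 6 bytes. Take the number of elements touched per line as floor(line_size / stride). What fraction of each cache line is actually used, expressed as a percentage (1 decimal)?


Elements per cache line = floor(16 / 6) = 2
Bytes used = 2 * 2 = 4
Utilization = 4 / 16 * 100 = 25.0%

25.0


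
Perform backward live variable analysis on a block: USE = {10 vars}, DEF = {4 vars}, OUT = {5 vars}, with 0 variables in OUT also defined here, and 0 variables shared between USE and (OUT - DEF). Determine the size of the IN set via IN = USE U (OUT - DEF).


OUT - DEF: 5 - 0 = 5
|IN| = |USE| + |OUT - DEF| - |USE ∩ (OUT - DEF)| = 10 + 5 - 0 = 15

15


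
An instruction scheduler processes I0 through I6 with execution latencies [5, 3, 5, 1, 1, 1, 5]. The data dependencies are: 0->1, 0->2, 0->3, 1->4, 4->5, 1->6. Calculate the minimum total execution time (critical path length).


Compute longest path through dependency graph: dist(Ik) = max over predecessors of dist + latency(Ik).
dist(I0) = latency 5 = 5
dist(I1) = dist(I0) + 3 = 5 + 3 = 8
dist(I2) = dist(I0) + 5 = 5 + 5 = 10
dist(I3) = dist(I0) + 1 = 5 + 1 = 6
dist(I4) = dist(I1) + 1 = 8 + 1 = 9
dist(I5) = dist(I4) + 1 = 9 + 1 = 10
dist(I6) = dist(I1) + 5 = 8 + 5 = 13
Critical path = max dist = 13

13


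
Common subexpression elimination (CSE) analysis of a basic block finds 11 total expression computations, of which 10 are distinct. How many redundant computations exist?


CSE count = total expressions - unique expressions
= 11 - 10 = 1

1


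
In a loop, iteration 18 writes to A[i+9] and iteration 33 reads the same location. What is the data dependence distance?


Distance = read iteration - write iteration
= 33 - 18 = 15

15


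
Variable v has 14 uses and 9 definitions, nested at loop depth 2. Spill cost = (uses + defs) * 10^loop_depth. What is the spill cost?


uses + defs = 14 + 9 = 23
10^2 = 100
Spill cost = 23 * 100 = 2300

2300


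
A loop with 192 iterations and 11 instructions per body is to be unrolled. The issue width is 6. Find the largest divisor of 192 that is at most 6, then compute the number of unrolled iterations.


Largest divisor of 192 <= 6 is 6
New iterations = 192 / 6 = 32

32


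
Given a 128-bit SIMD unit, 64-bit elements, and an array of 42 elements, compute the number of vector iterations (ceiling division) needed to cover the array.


Width = 128 / 64 = 2 elements per vector op
Iterations = ceil(42 / 2) = 21

21


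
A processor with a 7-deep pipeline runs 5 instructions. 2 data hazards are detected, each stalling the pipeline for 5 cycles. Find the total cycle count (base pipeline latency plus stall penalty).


Base cycles = 7 + 5 - 1 = 11
Total stalls = 2 * 5 = 10
Total = 11 + 10 = 21

21
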